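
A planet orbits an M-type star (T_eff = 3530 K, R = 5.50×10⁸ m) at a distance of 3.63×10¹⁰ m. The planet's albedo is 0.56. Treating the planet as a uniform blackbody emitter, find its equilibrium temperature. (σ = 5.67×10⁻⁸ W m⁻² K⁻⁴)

T_eq ≈ 250 K

L = 4πR_⋆²σT_⋆⁴ = 4π(5.50×10⁸)² × 5.67×10⁻⁸ × (3530)⁴ = 3.35×10²⁵ W.
S = L/(4πd²) = 2020 W m⁻².
Energy balance: absorbed = emitted ⇒ πR²·S(1−A) = 4πR²·σT_eq⁴, so T_eq⁴ = S(1−A)/(4σ).
T_eq = [2020 × 0.44 / (4 × 5.67×10⁻⁸)]^(1/4) = (3.92×10⁹)^(1/4) = 250 K.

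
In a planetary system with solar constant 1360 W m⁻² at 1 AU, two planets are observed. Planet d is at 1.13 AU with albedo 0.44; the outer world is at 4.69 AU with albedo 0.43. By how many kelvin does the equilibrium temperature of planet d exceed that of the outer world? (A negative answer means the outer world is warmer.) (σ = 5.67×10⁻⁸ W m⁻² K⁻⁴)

T_eq = [S₀(1−A)/(4σd²)]^(1/4), so T ∝ (1−A)^(1/4) / √d.
T₁ = [1360×0.56/(4×5.67×10⁻⁸×1.13²)]^(1/4) = 226.45 K.
T₂ = [1360×0.57/(4×5.67×10⁻⁸×4.69²)]^(1/4) = 111.65 K.

ΔT ≈ 114.8 K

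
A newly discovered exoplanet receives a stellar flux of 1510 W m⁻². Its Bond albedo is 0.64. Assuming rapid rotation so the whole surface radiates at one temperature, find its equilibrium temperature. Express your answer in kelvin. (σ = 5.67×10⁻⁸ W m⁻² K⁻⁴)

T_eq ≈ 221 K

Energy balance: absorbed = emitted ⇒ πR²·S(1−A) = 4πR²·σT_eq⁴, so T_eq⁴ = S(1−A)/(4σ).
T_eq = [1510 × 0.36 / (4 × 5.67×10⁻⁸)]^(1/4) = (2.40×10⁹)^(1/4) = 221 K.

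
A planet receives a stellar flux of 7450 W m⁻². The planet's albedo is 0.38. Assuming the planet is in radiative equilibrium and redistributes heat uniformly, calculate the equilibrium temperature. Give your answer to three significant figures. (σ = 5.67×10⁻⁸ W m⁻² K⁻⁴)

Energy balance: absorbed = emitted ⇒ πR²·S(1−A) = 4πR²·σT_eq⁴, so T_eq⁴ = S(1−A)/(4σ).
T_eq = [7450 × 0.62 / (4 × 5.67×10⁻⁸)]^(1/4) = (2.04×10¹⁰)^(1/4) = 378 K.

T_eq ≈ 378 K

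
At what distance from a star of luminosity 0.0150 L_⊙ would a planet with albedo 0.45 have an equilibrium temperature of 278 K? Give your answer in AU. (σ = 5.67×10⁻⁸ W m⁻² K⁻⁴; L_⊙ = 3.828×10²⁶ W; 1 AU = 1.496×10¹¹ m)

d ≈ 0.0910 AU

L = 0.0150 × 3.828×10²⁶ = 5.74×10²⁴ W.
From T_eq⁴ = L(1−A)/(16πσd²): d = √[L(1−A)/(16πσT_eq⁴)].
d = √[5.74×10²⁴ × 0.55 / (16π × 5.67×10⁻⁸ × (278)⁴)] = 1.36×10¹⁰ m = 0.0910 AU.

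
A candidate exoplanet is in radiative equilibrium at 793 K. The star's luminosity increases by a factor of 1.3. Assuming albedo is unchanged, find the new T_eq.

T_eq ∝ L^(1/4) · d^(−1/2).
T′ = 793 × 1.3^(1/4) = 847 K.

T_eq ≈ 847 K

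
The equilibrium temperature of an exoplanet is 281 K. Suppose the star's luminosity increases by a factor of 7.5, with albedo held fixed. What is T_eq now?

T_eq ∝ L^(1/4) · d^(−1/2).
T′ = 281 × 7.5^(1/4) = 465 K.

T_eq ≈ 465 K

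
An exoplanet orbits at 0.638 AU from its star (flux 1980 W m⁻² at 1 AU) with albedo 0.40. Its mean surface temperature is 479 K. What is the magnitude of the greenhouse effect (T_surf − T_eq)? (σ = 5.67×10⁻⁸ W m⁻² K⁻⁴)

ΔT ≈ 142.2 K

S = 1980/0.638² = 4864 W m⁻².
T_eq = [S(1−A)/(4σ)]^(1/4) = [4864×0.60/(4×5.67×10⁻⁸)]^(1/4) = 336.8 K.
ΔT = T_surf − T_eq = 479 − 336.8.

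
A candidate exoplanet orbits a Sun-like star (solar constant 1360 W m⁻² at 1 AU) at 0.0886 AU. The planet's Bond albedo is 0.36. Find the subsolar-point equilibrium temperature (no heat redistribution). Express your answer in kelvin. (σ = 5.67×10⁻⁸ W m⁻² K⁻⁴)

Flux at 0.0886 AU: S = 1360/0.0886² = 1.73×10⁵ W m⁻².
At the subsolar point the surface absorbs S(1−A) and emits σT⁴ per unit area — no factor of 4, since only the local patch is in balance.
T = [1.73×10⁵ × 0.64 / 5.67×10⁻⁸]^(1/4) = (1.96×10¹²)^(1/4) = 1180 K.

T_ss ≈ 1180 K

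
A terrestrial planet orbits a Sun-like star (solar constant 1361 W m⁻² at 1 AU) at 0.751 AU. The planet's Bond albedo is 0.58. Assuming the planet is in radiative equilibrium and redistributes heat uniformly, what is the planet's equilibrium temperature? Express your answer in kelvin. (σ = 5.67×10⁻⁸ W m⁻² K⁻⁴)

Flux at 0.751 AU: S = 1361/0.751² = 2410 W m⁻².
Energy balance: absorbed = emitted ⇒ πR²·S(1−A) = 4πR²·σT_eq⁴, so T_eq⁴ = S(1−A)/(4σ).
T_eq = [2410 × 0.42 / (4 × 5.67×10⁻⁸)]^(1/4) = (4.47×10⁹)^(1/4) = 259 K.

T_eq ≈ 259 K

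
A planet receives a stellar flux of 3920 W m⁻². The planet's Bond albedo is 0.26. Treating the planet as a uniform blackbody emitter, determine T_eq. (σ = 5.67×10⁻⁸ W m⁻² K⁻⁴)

T_eq ≈ 336 K

Energy balance: absorbed = emitted ⇒ πR²·S(1−A) = 4πR²·σT_eq⁴, so T_eq⁴ = S(1−A)/(4σ).
T_eq = [3920 × 0.74 / (4 × 5.67×10⁻⁸)]^(1/4) = (1.28×10¹⁰)^(1/4) = 336 K.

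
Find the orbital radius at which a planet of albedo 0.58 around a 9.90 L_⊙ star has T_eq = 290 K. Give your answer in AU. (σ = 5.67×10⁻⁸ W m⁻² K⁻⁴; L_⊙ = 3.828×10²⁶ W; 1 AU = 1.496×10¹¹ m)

L = 9.90 × 3.828×10²⁶ = 3.79×10²⁷ W.
From T_eq⁴ = L(1−A)/(16πσd²): d = √[L(1−A)/(16πσT_eq⁴)].
d = √[3.79×10²⁷ × 0.42 / (16π × 5.67×10⁻⁸ × (290)⁴)] = 2.81×10¹¹ m = 1.88 AU.

d ≈ 1.88 AU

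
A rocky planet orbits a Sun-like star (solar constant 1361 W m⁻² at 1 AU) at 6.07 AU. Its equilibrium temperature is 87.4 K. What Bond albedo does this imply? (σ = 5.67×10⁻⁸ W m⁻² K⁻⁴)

A ≈ 0.64

Flux at 6.07 AU: S = 1361/6.07² = 36.9 W m⁻².
From T_eq⁴ = S(1−A)/(4σ): 1−A = 4σT_eq⁴/S.
1−A = 4 × 5.67×10⁻⁸ × (87.4)⁴ / 36.9 = 0.358.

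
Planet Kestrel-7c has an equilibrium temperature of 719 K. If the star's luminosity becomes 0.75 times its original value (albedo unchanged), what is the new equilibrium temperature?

T_eq ∝ L^(1/4) · d^(−1/2).
T′ = 719 × 0.75^(1/4) = 669 K.

T_eq ≈ 669 K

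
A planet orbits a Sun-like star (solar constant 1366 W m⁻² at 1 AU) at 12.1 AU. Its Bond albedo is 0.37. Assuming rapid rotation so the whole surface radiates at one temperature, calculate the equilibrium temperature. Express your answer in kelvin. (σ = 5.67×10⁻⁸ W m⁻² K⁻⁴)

T_eq ≈ 71.4 K

Flux at 12.1 AU: S = 1366/12.1² = 9.33 W m⁻².
Energy balance: absorbed = emitted ⇒ πR²·S(1−A) = 4πR²·σT_eq⁴, so T_eq⁴ = S(1−A)/(4σ).
T_eq = [9.33 × 0.63 / (4 × 5.67×10⁻⁸)]^(1/4) = (2.59×10⁷)^(1/4) = 71.4 K.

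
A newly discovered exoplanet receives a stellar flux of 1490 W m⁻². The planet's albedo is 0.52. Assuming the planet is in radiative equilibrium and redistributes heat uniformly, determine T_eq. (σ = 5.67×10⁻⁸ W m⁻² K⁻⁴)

T_eq ≈ 237 K

Energy balance: absorbed = emitted ⇒ πR²·S(1−A) = 4πR²·σT_eq⁴, so T_eq⁴ = S(1−A)/(4σ).
T_eq = [1490 × 0.48 / (4 × 5.67×10⁻⁸)]^(1/4) = (3.15×10⁹)^(1/4) = 237 K.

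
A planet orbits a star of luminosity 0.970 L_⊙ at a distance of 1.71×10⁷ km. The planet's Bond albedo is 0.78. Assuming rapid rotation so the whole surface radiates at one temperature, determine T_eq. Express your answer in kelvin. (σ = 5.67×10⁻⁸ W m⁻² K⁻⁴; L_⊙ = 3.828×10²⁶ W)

T_eq ≈ 560 K

d = 1.71×10⁷ km = 1.71×10¹⁰ m.
L = 0.970 × 3.828×10²⁶ = 3.71×10²⁶ W.
Flux: S = L/(4πd²) = 3.71×10²⁶/(4π×(1.71×10¹⁰)²) = 1.01×10⁵ W m⁻².
Energy balance: absorbed = emitted ⇒ πR²·S(1−A) = 4πR²·σT_eq⁴, so T_eq⁴ = S(1−A)/(4σ).
T_eq = [1.01×10⁵ × 0.22 / (4 × 5.67×10⁻⁸)]^(1/4) = (9.80×10¹⁰)^(1/4) = 560 K.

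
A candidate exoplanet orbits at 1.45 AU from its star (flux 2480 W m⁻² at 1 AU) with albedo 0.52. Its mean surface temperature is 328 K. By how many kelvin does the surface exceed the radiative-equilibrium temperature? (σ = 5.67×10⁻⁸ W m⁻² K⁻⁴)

ΔT ≈ 104.5 K

S = 2480/1.45² = 1180 W m⁻².
T_eq = [S(1−A)/(4σ)]^(1/4) = [1180×0.48/(4×5.67×10⁻⁸)]^(1/4) = 223.5 K.
ΔT = T_surf − T_eq = 328 − 223.5.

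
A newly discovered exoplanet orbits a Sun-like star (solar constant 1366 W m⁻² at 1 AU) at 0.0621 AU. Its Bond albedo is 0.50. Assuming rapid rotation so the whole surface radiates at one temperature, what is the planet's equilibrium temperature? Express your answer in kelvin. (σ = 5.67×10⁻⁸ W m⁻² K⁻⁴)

T_eq ≈ 940 K

Flux at 0.0621 AU: S = 1366/0.0621² = 3.54×10⁵ W m⁻².
Energy balance: absorbed = emitted ⇒ πR²·S(1−A) = 4πR²·σT_eq⁴, so T_eq⁴ = S(1−A)/(4σ).
T_eq = [3.54×10⁵ × 0.50 / (4 × 5.67×10⁻⁸)]^(1/4) = (7.81×10¹¹)^(1/4) = 940 K.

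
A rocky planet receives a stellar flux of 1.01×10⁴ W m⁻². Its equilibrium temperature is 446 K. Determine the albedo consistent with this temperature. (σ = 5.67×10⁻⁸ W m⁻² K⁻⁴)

A ≈ 0.11

From T_eq⁴ = S(1−A)/(4σ): 1−A = 4σT_eq⁴/S.
1−A = 4 × 5.67×10⁻⁸ × (446)⁴ / 1.01×10⁴ = 0.889.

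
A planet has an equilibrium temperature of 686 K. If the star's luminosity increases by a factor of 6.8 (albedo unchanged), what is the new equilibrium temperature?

T_eq ≈ 1110 K

T_eq ∝ L^(1/4) · d^(−1/2).
T′ = 686 × 6.8^(1/4) = 1110 K.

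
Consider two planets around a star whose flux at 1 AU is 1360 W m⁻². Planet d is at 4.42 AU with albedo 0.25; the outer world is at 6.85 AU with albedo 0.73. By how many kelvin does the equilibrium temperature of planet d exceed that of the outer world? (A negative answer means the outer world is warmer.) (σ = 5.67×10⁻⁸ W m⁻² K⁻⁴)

ΔT ≈ 46.5 K

T_eq = [S₀(1−A)/(4σd²)]^(1/4), so T ∝ (1−A)^(1/4) / √d.
T₁ = [1360×0.75/(4×5.67×10⁻⁸×4.42²)]^(1/4) = 123.18 K.
T₂ = [1360×0.27/(4×5.67×10⁻⁸×6.85²)]^(1/4) = 76.64 K.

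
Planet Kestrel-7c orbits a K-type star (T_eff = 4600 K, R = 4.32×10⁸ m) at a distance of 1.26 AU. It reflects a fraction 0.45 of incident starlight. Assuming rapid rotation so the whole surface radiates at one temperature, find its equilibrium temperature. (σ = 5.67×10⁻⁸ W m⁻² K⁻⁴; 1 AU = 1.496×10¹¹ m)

T_eq ≈ 134 K

d = 1.26 AU = 1.88×10¹¹ m.
L = 4πR_⋆²σT_⋆⁴ = 4π(4.32×10⁸)² × 5.67×10⁻⁸ × (4600)⁴ = 5.95×10²⁵ W.
S = L/(4πd²) = 133 W m⁻².
Energy balance: absorbed = emitted ⇒ πR²·S(1−A) = 4πR²·σT_eq⁴, so T_eq⁴ = S(1−A)/(4σ).
T_eq = [133 × 0.55 / (4 × 5.67×10⁻⁸)]^(1/4) = (3.23×10⁸)^(1/4) = 134 K.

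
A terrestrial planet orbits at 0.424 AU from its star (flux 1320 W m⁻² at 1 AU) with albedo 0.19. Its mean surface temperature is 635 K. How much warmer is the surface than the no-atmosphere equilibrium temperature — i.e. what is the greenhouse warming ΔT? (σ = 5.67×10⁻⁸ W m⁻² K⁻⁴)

ΔT ≈ 232.6 K

S = 1320/0.424² = 7342 W m⁻².
T_eq = [S(1−A)/(4σ)]^(1/4) = [7342×0.81/(4×5.67×10⁻⁸)]^(1/4) = 402.4 K.
ΔT = T_surf − T_eq = 635 − 402.4.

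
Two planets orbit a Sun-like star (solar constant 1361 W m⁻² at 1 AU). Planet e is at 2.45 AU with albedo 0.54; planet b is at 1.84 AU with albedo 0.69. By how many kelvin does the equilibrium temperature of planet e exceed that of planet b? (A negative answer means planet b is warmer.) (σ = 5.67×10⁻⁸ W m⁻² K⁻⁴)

ΔT ≈ -6.7 K

T_eq = [S₀(1−A)/(4σd²)]^(1/4), so T ∝ (1−A)^(1/4) / √d.
T₁ = [1361×0.46/(4×5.67×10⁻⁸×2.45²)]^(1/4) = 146.44 K.
T₂ = [1361×0.31/(4×5.67×10⁻⁸×1.84²)]^(1/4) = 153.10 K.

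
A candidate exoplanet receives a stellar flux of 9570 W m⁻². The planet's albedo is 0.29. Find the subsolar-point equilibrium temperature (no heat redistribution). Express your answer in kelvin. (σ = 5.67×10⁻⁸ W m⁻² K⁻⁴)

T_ss ≈ 588 K

At the subsolar point the surface absorbs S(1−A) and emits σT⁴ per unit area — no factor of 4, since only the local patch is in balance.
T = [9570 × 0.71 / 5.67×10⁻⁸]^(1/4) = (1.20×10¹¹)^(1/4) = 588 K.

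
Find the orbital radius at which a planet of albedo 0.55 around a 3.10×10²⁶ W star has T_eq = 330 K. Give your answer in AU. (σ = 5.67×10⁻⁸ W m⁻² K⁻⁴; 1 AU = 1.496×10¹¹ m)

d ≈ 0.429 AU

From T_eq⁴ = L(1−A)/(16πσd²): d = √[L(1−A)/(16πσT_eq⁴)].
d = √[3.10×10²⁶ × 0.45 / (16π × 5.67×10⁻⁸ × (330)⁴)] = 6.42×10¹⁰ m = 0.429 AU.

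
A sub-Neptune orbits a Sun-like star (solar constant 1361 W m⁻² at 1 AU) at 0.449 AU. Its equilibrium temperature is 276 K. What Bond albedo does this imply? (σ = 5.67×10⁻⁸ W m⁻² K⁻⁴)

A ≈ 0.81

Flux at 0.449 AU: S = 1361/0.449² = 6750 W m⁻².
From T_eq⁴ = S(1−A)/(4σ): 1−A = 4σT_eq⁴/S.
1−A = 4 × 5.67×10⁻⁸ × (276)⁴ / 6750 = 0.195.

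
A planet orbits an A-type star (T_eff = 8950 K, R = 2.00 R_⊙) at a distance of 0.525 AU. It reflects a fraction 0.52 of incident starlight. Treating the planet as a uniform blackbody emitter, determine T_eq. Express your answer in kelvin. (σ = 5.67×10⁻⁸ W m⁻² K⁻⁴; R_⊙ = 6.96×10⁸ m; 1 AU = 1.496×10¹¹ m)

R_⋆ = 2.00 × 6.96×10⁸ = 1.39×10⁹ m.
d = 0.525 AU = 7.85×10¹⁰ m.
L = 4πR_⋆²σT_⋆⁴ = 4π(1.39×10⁹)² × 5.67×10⁻⁸ × (8950)⁴ = 8.86×10²⁷ W.
S = L/(4πd²) = 1.14×10⁵ W m⁻².
Energy balance: absorbed = emitted ⇒ πR²·S(1−A) = 4πR²·σT_eq⁴, so T_eq⁴ = S(1−A)/(4σ).
T_eq = [1.14×10⁵ × 0.48 / (4 × 5.67×10⁻⁸)]^(1/4) = (2.42×10¹¹)^(1/4) = 701 K.

T_eq ≈ 701 K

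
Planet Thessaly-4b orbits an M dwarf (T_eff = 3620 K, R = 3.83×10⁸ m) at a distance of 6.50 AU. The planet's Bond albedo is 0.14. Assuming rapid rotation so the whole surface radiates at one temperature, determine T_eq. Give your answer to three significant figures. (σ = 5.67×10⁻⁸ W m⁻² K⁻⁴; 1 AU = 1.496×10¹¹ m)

d = 6.50 AU = 9.72×10¹¹ m.
L = 4πR_⋆²σT_⋆⁴ = 4π(3.83×10⁸)² × 5.67×10⁻⁸ × (3620)⁴ = 1.79×10²⁵ W.
S = L/(4πd²) = 1.51 W m⁻².
Energy balance: absorbed = emitted ⇒ πR²·S(1−A) = 4πR²·σT_eq⁴, so T_eq⁴ = S(1−A)/(4σ).
T_eq = [1.51 × 0.86 / (4 × 5.67×10⁻⁸)]^(1/4) = (5.73×10⁶)^(1/4) = 48.9 K.

T_eq ≈ 48.9 K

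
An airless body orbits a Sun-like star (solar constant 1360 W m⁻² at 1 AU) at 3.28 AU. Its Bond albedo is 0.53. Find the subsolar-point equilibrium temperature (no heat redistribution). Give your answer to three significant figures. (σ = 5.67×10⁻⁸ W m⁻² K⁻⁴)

Flux at 3.28 AU: S = 1360/3.28² = 126 W m⁻².
At the subsolar point the surface absorbs S(1−A) and emits σT⁴ per unit area — no factor of 4, since only the local patch is in balance.
T = [126 × 0.47 / 5.67×10⁻⁸]^(1/4) = (1.05×10⁹)^(1/4) = 180 K.

T_ss ≈ 180 K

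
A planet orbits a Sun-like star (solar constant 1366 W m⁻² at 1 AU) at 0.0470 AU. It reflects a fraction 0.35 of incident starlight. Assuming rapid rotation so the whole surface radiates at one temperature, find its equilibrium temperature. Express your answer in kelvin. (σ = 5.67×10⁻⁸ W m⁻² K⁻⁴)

Flux at 0.0470 AU: S = 1366/0.0470² = 6.18×10⁵ W m⁻².
Energy balance: absorbed = emitted ⇒ πR²·S(1−A) = 4πR²·σT_eq⁴, so T_eq⁴ = S(1−A)/(4σ).
T_eq = [6.18×10⁵ × 0.65 / (4 × 5.67×10⁻⁸)]^(1/4) = (1.77×10¹²)^(1/4) = 1150 K.

T_eq ≈ 1150 K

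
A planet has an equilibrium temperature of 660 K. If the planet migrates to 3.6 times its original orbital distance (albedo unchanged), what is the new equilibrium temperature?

T_eq ∝ L^(1/4) · d^(−1/2).
T′ = 660 / 3.6^(1/2) = 348 K.

T_eq ≈ 348 K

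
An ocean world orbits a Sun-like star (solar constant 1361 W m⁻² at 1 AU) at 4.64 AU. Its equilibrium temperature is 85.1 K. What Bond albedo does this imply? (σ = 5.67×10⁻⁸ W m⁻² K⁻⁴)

A ≈ 0.81

Flux at 4.64 AU: S = 1361/4.64² = 63.2 W m⁻².
From T_eq⁴ = S(1−A)/(4σ): 1−A = 4σT_eq⁴/S.
1−A = 4 × 5.67×10⁻⁸ × (85.1)⁴ / 63.2 = 0.188.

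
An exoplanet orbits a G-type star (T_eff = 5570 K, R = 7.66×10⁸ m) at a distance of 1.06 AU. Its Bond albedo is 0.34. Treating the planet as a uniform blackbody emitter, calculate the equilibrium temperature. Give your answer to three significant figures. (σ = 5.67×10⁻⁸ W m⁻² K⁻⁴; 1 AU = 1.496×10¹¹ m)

d = 1.06 AU = 1.59×10¹¹ m.
L = 4πR_⋆²σT_⋆⁴ = 4π(7.66×10⁸)² × 5.67×10⁻⁸ × (5570)⁴ = 4.02×10²⁶ W.
S = L/(4πd²) = 1270 W m⁻².
Energy balance: absorbed = emitted ⇒ πR²·S(1−A) = 4πR²·σT_eq⁴, so T_eq⁴ = S(1−A)/(4σ).
T_eq = [1270 × 0.66 / (4 × 5.67×10⁻⁸)]^(1/4) = (3.71×10⁹)^(1/4) = 247 K.

T_eq ≈ 247 K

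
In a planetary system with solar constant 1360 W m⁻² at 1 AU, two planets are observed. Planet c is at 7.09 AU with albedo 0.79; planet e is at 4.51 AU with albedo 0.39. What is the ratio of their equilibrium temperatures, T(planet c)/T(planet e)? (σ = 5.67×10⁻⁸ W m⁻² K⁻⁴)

T₁/T₂ ≈ 0.611

T_eq = [S₀(1−A)/(4σd²)]^(1/4), so T ∝ (1−A)^(1/4) / √d.
T₁ = [1360×0.21/(4×5.67×10⁻⁸×7.09²)]^(1/4) = 70.75 K.
T₂ = [1360×0.61/(4×5.67×10⁻⁸×4.51²)]^(1/4) = 115.80 K.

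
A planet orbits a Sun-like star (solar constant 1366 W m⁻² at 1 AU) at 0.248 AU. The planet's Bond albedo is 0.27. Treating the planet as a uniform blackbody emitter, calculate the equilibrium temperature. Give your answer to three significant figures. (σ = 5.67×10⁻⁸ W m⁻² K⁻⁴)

Flux at 0.248 AU: S = 1366/0.248² = 2.22×10⁴ W m⁻².
Energy balance: absorbed = emitted ⇒ πR²·S(1−A) = 4πR²·σT_eq⁴, so T_eq⁴ = S(1−A)/(4σ).
T_eq = [2.22×10⁴ × 0.73 / (4 × 5.67×10⁻⁸)]^(1/4) = (7.15×10¹⁰)^(1/4) = 517 K.

T_eq ≈ 517 K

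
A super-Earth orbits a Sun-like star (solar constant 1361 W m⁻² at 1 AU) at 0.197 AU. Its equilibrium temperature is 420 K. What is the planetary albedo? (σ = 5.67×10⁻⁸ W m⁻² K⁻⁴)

Flux at 0.197 AU: S = 1361/0.197² = 3.51×10⁴ W m⁻².
From T_eq⁴ = S(1−A)/(4σ): 1−A = 4σT_eq⁴/S.
1−A = 4 × 5.67×10⁻⁸ × (420)⁴ / 3.51×10⁴ = 0.201.

A ≈ 0.80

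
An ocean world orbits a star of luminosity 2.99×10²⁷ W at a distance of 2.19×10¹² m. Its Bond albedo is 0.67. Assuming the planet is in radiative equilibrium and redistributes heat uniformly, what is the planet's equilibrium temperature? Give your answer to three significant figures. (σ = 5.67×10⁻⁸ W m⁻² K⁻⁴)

T_eq ≈ 92.2 K

Flux: S = L/(4πd²) = 2.99×10²⁷/(4π×(2.19×10¹²)²) = 49.6 W m⁻².
Energy balance: absorbed = emitted ⇒ πR²·S(1−A) = 4πR²·σT_eq⁴, so T_eq⁴ = S(1−A)/(4σ).
T_eq = [49.6 × 0.33 / (4 × 5.67×10⁻⁸)]^(1/4) = (7.22×10⁷)^(1/4) = 92.2 K.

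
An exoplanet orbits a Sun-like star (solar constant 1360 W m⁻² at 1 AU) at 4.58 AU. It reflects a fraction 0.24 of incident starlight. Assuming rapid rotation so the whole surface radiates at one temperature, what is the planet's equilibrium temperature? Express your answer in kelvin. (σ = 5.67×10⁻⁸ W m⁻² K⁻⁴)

Flux at 4.58 AU: S = 1360/4.58² = 64.8 W m⁻².
Energy balance: absorbed = emitted ⇒ πR²·S(1−A) = 4πR²·σT_eq⁴, so T_eq⁴ = S(1−A)/(4σ).
T_eq = [64.8 × 0.76 / (4 × 5.67×10⁻⁸)]^(1/4) = (2.17×10⁸)^(1/4) = 121 K.

T_eq ≈ 121 K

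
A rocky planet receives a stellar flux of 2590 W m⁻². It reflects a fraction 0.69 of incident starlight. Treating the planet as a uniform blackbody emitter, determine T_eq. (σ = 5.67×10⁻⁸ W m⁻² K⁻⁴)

T_eq ≈ 244 K

Energy balance: absorbed = emitted ⇒ πR²·S(1−A) = 4πR²·σT_eq⁴, so T_eq⁴ = S(1−A)/(4σ).
T_eq = [2590 × 0.31 / (4 × 5.67×10⁻⁸)]^(1/4) = (3.54×10⁹)^(1/4) = 244 K.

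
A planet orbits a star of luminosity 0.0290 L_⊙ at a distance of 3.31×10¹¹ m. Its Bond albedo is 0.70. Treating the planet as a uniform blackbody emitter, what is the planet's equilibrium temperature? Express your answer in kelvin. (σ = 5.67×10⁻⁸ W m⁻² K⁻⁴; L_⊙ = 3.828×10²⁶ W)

T_eq ≈ 57.1 K

L = 0.0290 × 3.828×10²⁶ = 1.11×10²⁵ W.
Flux: S = L/(4πd²) = 1.11×10²⁵/(4π×(3.31×10¹¹)²) = 8.06 W m⁻².
Energy balance: absorbed = emitted ⇒ πR²·S(1−A) = 4πR²·σT_eq⁴, so T_eq⁴ = S(1−A)/(4σ).
T_eq = [8.06 × 0.30 / (4 × 5.67×10⁻⁸)]^(1/4) = (1.07×10⁷)^(1/4) = 57.1 K.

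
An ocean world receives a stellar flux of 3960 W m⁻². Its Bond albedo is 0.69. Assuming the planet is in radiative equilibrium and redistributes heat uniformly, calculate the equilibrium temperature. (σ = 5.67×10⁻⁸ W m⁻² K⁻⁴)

T_eq ≈ 271 K

Energy balance: absorbed = emitted ⇒ πR²·S(1−A) = 4πR²·σT_eq⁴, so T_eq⁴ = S(1−A)/(4σ).
T_eq = [3960 × 0.31 / (4 × 5.67×10⁻⁸)]^(1/4) = (5.41×10⁹)^(1/4) = 271 K.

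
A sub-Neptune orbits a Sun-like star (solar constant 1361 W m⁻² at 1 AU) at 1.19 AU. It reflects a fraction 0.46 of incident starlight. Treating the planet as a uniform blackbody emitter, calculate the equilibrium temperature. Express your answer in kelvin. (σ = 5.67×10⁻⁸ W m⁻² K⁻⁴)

Flux at 1.19 AU: S = 1361/1.19² = 961 W m⁻².
Energy balance: absorbed = emitted ⇒ πR²·S(1−A) = 4πR²·σT_eq⁴, so T_eq⁴ = S(1−A)/(4σ).
T_eq = [961 × 0.54 / (4 × 5.67×10⁻⁸)]^(1/4) = (2.29×10⁹)^(1/4) = 219 K.

T_eq ≈ 219 K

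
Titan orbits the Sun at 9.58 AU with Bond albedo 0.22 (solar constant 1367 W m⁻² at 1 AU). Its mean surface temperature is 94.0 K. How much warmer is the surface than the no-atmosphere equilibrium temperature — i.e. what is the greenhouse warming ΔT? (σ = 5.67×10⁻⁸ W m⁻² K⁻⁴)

ΔT ≈ 9.4 K

S = 1367/9.58² = 14.89 W m⁻².
T_eq = [S(1−A)/(4σ)]^(1/4) = [14.89×0.78/(4×5.67×10⁻⁸)]^(1/4) = 84.6 K.
ΔT = T_surf − T_eq = 94 − 84.6.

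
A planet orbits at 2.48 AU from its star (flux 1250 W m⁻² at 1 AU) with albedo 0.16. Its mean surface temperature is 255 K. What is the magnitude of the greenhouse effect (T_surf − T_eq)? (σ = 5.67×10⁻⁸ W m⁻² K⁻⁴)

S = 1250/2.48² = 203.2 W m⁻².
T_eq = [S(1−A)/(4σ)]^(1/4) = [203.2×0.84/(4×5.67×10⁻⁸)]^(1/4) = 165.6 K.
ΔT = T_surf − T_eq = 255 − 165.6.

ΔT ≈ 89.4 K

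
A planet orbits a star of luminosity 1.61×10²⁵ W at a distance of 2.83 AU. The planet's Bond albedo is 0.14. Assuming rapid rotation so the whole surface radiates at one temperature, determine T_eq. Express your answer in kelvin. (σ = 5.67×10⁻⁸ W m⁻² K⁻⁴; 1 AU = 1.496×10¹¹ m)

T_eq ≈ 72.2 K

d = 2.83 AU = 4.23×10¹¹ m.
Flux: S = L/(4πd²) = 1.61×10²⁵/(4π×(4.23×10¹¹)²) = 7.15 W m⁻².
Energy balance: absorbed = emitted ⇒ πR²·S(1−A) = 4πR²·σT_eq⁴, so T_eq⁴ = S(1−A)/(4σ).
T_eq = [7.15 × 0.86 / (4 × 5.67×10⁻⁸)]^(1/4) = (2.71×10⁷)^(1/4) = 72.2 K.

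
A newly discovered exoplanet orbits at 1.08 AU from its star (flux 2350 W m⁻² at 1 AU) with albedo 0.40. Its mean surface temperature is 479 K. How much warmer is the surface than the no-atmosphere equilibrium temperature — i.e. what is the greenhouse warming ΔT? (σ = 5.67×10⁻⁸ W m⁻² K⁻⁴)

ΔT ≈ 208.8 K

S = 2350/1.08² = 2015 W m⁻².
T_eq = [S(1−A)/(4σ)]^(1/4) = [2015×0.60/(4×5.67×10⁻⁸)]^(1/4) = 270.2 K.
ΔT = T_surf − T_eq = 479 − 270.2.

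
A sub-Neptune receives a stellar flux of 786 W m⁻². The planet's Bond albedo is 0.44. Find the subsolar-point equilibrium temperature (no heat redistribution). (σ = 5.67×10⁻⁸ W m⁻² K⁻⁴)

At the subsolar point the surface absorbs S(1−A) and emits σT⁴ per unit area — no factor of 4, since only the local patch is in balance.
T = [786 × 0.56 / 5.67×10⁻⁸]^(1/4) = (7.76×10⁹)^(1/4) = 297 K.

T_ss ≈ 297 K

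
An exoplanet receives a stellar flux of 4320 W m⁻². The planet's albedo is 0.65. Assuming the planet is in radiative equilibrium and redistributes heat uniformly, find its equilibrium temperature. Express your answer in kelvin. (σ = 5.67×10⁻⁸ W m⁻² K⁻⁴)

T_eq ≈ 286 K

Energy balance: absorbed = emitted ⇒ πR²·S(1−A) = 4πR²·σT_eq⁴, so T_eq⁴ = S(1−A)/(4σ).
T_eq = [4320 × 0.35 / (4 × 5.67×10⁻⁸)]^(1/4) = (6.67×10⁹)^(1/4) = 286 K.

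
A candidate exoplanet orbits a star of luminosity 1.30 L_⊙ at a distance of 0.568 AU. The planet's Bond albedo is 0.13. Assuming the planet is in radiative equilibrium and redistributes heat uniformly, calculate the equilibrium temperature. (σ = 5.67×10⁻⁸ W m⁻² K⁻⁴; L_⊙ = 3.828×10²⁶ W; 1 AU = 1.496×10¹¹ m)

T_eq ≈ 381 K

d = 0.568 AU = 8.50×10¹⁰ m.
L = 1.30 × 3.828×10²⁶ = 4.98×10²⁶ W.
Flux: S = L/(4πd²) = 4.98×10²⁶/(4π×(8.50×10¹⁰)²) = 5480 W m⁻².
Energy balance: absorbed = emitted ⇒ πR²·S(1−A) = 4πR²·σT_eq⁴, so T_eq⁴ = S(1−A)/(4σ).
T_eq = [5480 × 0.87 / (4 × 5.67×10⁻⁸)]^(1/4) = (2.10×10¹⁰)^(1/4) = 381 K.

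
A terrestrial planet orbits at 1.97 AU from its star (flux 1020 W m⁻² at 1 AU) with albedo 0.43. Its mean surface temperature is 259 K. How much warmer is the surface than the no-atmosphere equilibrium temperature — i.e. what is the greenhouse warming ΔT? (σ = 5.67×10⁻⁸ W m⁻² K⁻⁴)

S = 1020/1.97² = 262.8 W m⁻².
T_eq = [S(1−A)/(4σ)]^(1/4) = [262.8×0.57/(4×5.67×10⁻⁸)]^(1/4) = 160.3 K.
ΔT = T_surf − T_eq = 259 − 160.3.

ΔT ≈ 98.7 K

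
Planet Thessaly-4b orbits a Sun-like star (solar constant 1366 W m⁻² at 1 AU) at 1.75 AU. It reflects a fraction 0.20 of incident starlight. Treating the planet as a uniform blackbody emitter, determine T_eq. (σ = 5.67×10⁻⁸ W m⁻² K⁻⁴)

Flux at 1.75 AU: S = 1366/1.75² = 446 W m⁻².
Energy balance: absorbed = emitted ⇒ πR²·S(1−A) = 4πR²·σT_eq⁴, so T_eq⁴ = S(1−A)/(4σ).
T_eq = [446 × 0.80 / (4 × 5.67×10⁻⁸)]^(1/4) = (1.57×10⁹)^(1/4) = 199 K.

T_eq ≈ 199 K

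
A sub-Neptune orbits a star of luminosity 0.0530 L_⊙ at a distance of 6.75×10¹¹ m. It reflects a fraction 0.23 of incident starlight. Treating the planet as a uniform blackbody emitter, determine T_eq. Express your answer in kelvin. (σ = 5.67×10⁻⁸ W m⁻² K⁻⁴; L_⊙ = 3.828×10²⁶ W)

T_eq ≈ 58.9 K

L = 0.0530 × 3.828×10²⁶ = 2.03×10²⁵ W.
Flux: S = L/(4πd²) = 2.03×10²⁵/(4π×(6.75×10¹¹)²) = 3.54 W m⁻².
Energy balance: absorbed = emitted ⇒ πR²·S(1−A) = 4πR²·σT_eq⁴, so T_eq⁴ = S(1−A)/(4σ).
T_eq = [3.54 × 0.77 / (4 × 5.67×10⁻⁸)]^(1/4) = (1.20×10⁷)^(1/4) = 58.9 K.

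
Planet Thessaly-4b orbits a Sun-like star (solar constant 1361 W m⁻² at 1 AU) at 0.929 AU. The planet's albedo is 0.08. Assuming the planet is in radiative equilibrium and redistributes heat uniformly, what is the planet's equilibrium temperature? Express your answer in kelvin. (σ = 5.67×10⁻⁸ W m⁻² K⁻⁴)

T_eq ≈ 283 K

Flux at 0.929 AU: S = 1361/0.929² = 1580 W m⁻².
Energy balance: absorbed = emitted ⇒ πR²·S(1−A) = 4πR²·σT_eq⁴, so T_eq⁴ = S(1−A)/(4σ).
T_eq = [1580 × 0.92 / (4 × 5.67×10⁻⁸)]^(1/4) = (6.40×10⁹)^(1/4) = 283 K.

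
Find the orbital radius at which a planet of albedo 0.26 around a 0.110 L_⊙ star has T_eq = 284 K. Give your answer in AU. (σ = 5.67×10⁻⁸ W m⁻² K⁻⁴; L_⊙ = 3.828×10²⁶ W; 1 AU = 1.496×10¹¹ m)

d ≈ 0.274 AU

L = 0.110 × 3.828×10²⁶ = 4.21×10²⁵ W.
From T_eq⁴ = L(1−A)/(16πσd²): d = √[L(1−A)/(16πσT_eq⁴)].
d = √[4.21×10²⁵ × 0.74 / (16π × 5.67×10⁻⁸ × (284)⁴)] = 4.10×10¹⁰ m = 0.274 AU.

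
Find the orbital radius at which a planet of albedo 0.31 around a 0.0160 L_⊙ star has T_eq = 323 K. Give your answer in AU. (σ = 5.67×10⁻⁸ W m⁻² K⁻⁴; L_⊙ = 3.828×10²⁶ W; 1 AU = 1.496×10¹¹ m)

d ≈ 0.0780 AU

L = 0.0160 × 3.828×10²⁶ = 6.12×10²⁴ W.
From T_eq⁴ = L(1−A)/(16πσd²): d = √[L(1−A)/(16πσT_eq⁴)].
d = √[6.12×10²⁴ × 0.69 / (16π × 5.67×10⁻⁸ × (323)⁴)] = 1.17×10¹⁰ m = 0.0780 AU.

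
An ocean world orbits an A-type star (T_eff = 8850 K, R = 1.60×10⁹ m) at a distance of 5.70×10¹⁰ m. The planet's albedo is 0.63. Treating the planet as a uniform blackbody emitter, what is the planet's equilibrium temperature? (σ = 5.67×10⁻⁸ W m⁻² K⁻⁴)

T_eq ≈ 818 K

L = 4πR_⋆²σT_⋆⁴ = 4π(1.60×10⁹)² × 5.67×10⁻⁸ × (8850)⁴ = 1.12×10²⁸ W.
S = L/(4πd²) = 2.74×10⁵ W m⁻².
Energy balance: absorbed = emitted ⇒ πR²·S(1−A) = 4πR²·σT_eq⁴, so T_eq⁴ = S(1−A)/(4σ).
T_eq = [2.74×10⁵ × 0.37 / (4 × 5.67×10⁻⁸)]^(1/4) = (4.47×10¹¹)^(1/4) = 818 K.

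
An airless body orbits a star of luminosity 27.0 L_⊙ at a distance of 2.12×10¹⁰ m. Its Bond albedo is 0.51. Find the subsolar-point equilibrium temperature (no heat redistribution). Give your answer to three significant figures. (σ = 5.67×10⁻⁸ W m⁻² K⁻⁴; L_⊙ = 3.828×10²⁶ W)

L = 27.0 × 3.828×10²⁶ = 1.03×10²⁸ W.
Flux: S = L/(4πd²) = 1.03×10²⁸/(4π×(2.12×10¹⁰)²) = 1.83×10⁶ W m⁻².
At the subsolar point the surface absorbs S(1−A) and emits σT⁴ per unit area — no factor of 4, since only the local patch is in balance.
T = [1.83×10⁶ × 0.49 / 5.67×10⁻⁸]^(1/4) = (1.58×10¹³)^(1/4) = 1990 K.

T_ss ≈ 1990 K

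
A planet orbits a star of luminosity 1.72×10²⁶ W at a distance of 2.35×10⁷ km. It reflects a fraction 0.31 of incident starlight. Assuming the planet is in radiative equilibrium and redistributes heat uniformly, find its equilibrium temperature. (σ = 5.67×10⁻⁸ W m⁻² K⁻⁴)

T_eq ≈ 524 K

d = 2.35×10⁷ km = 2.35×10¹⁰ m.
Flux: S = L/(4πd²) = 1.72×10²⁶/(4π×(2.35×10¹⁰)²) = 2.48×10⁴ W m⁻².
Energy balance: absorbed = emitted ⇒ πR²·S(1−A) = 4πR²·σT_eq⁴, so T_eq⁴ = S(1−A)/(4σ).
T_eq = [2.48×10⁴ × 0.69 / (4 × 5.67×10⁻⁸)]^(1/4) = (7.54×10¹⁰)^(1/4) = 524 K.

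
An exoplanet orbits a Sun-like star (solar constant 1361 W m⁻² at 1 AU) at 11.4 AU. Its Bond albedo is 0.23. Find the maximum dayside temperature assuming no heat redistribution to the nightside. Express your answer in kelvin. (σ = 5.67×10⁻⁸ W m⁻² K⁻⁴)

T_ss ≈ 109 K

Flux at 11.4 AU: S = 1361/11.4² = 10.5 W m⁻².
With no redistribution each surface element balances locally: S(1−A) = σT⁴.
T = [10.5 × 0.77 / 5.67×10⁻⁸]^(1/4) = (1.42×10⁸)^(1/4) = 109 K.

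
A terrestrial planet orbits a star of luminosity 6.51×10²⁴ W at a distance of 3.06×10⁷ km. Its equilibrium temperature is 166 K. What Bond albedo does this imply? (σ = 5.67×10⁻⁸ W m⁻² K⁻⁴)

A ≈ 0.69

d = 3.06×10⁷ km = 3.06×10¹⁰ m.
Flux: S = L/(4πd²) = 6.51×10²⁴/(4π×(3.06×10¹⁰)²) = 553 W m⁻².
From T_eq⁴ = S(1−A)/(4σ): 1−A = 4σT_eq⁴/S.
1−A = 4 × 5.67×10⁻⁸ × (166)⁴ / 553 = 0.311.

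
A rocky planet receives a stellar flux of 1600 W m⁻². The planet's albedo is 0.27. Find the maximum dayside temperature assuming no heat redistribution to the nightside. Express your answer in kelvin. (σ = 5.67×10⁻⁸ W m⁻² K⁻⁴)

With no redistribution each surface element balances locally: S(1−A) = σT⁴.
T = [1600 × 0.73 / 5.67×10⁻⁸]^(1/4) = (2.06×10¹⁰)^(1/4) = 379 K.

T_ss ≈ 379 K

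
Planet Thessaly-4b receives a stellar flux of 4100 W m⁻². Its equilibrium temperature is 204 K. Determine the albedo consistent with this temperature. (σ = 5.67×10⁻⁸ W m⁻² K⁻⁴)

From T_eq⁴ = S(1−A)/(4σ): 1−A = 4σT_eq⁴/S.
1−A = 4 × 5.67×10⁻⁸ × (204)⁴ / 4100 = 0.096.

A ≈ 0.90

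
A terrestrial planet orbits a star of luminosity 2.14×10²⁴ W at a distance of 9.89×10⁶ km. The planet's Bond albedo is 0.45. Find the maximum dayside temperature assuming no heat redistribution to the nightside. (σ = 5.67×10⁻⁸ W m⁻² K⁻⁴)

T_ss ≈ 360 K

d = 9.89×10⁶ km = 9.89×10⁹ m.
Flux: S = L/(4πd²) = 2.14×10²⁴/(4π×(9.89×10⁹)²) = 1740 W m⁻².
With no redistribution each surface element balances locally: S(1−A) = σT⁴.
T = [1740 × 0.55 / 5.67×10⁻⁸]^(1/4) = (1.69×10¹⁰)^(1/4) = 360 K.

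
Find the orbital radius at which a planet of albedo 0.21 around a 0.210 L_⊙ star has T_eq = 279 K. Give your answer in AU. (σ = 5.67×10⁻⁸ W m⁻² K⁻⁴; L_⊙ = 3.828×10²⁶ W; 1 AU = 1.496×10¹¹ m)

d ≈ 0.405 AU

L = 0.210 × 3.828×10²⁶ = 8.04×10²⁵ W.
From T_eq⁴ = L(1−A)/(16πσd²): d = √[L(1−A)/(16πσT_eq⁴)].
d = √[8.04×10²⁵ × 0.79 / (16π × 5.67×10⁻⁸ × (279)⁴)] = 6.06×10¹⁰ m = 0.405 AU.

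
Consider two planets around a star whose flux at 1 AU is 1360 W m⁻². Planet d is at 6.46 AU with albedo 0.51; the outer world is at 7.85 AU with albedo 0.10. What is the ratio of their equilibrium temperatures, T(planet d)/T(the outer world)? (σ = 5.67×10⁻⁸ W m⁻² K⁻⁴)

T₁/T₂ ≈ 0.947

T_eq = [S₀(1−A)/(4σd²)]^(1/4), so T ∝ (1−A)^(1/4) / √d.
T₁ = [1360×0.49/(4×5.67×10⁻⁸×6.46²)]^(1/4) = 91.60 K.
T₂ = [1360×0.90/(4×5.67×10⁻⁸×7.85²)]^(1/4) = 96.74 K.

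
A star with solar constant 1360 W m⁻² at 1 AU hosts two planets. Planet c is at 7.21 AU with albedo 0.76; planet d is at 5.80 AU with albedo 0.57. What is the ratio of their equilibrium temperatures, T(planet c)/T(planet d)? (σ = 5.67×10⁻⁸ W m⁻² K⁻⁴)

T_eq = [S₀(1−A)/(4σd²)]^(1/4), so T ∝ (1−A)^(1/4) / √d.
T₁ = [1360×0.24/(4×5.67×10⁻⁸×7.21²)]^(1/4) = 72.54 K.
T₂ = [1360×0.43/(4×5.67×10⁻⁸×5.80²)]^(1/4) = 93.57 K.

T₁/T₂ ≈ 0.775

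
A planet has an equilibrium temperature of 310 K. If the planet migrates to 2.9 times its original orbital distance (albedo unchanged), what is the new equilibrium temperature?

T_eq ∝ L^(1/4) · d^(−1/2).
T′ = 310 / 2.9^(1/2) = 182 K.

T_eq ≈ 182 K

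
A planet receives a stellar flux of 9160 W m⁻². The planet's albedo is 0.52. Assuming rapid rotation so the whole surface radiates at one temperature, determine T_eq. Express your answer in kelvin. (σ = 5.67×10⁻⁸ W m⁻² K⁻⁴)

Energy balance: absorbed = emitted ⇒ πR²·S(1−A) = 4πR²·σT_eq⁴, so T_eq⁴ = S(1−A)/(4σ).
T_eq = [9160 × 0.48 / (4 × 5.67×10⁻⁸)]^(1/4) = (1.94×10¹⁰)^(1/4) = 373 K.

T_eq ≈ 373 K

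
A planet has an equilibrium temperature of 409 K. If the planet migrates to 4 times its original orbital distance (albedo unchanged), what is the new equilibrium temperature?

T_eq ∝ L^(1/4) · d^(−1/2).
T′ = 409 / 4^(1/2) = 204 K.

T_eq ≈ 204 K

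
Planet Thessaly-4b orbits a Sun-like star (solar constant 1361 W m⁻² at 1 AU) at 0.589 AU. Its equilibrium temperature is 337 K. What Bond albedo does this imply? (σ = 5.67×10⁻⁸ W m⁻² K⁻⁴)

Flux at 0.589 AU: S = 1361/0.589² = 3920 W m⁻².
From T_eq⁴ = S(1−A)/(4σ): 1−A = 4σT_eq⁴/S.
1−A = 4 × 5.67×10⁻⁸ × (337)⁴ / 3920 = 0.746.

A ≈ 0.25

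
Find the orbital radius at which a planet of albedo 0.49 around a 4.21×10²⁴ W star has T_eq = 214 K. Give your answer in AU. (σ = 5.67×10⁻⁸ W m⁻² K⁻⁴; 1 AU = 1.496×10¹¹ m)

d ≈ 0.127 AU

From T_eq⁴ = L(1−A)/(16πσd²): d = √[L(1−A)/(16πσT_eq⁴)].
d = √[4.21×10²⁴ × 0.51 / (16π × 5.67×10⁻⁸ × (214)⁴)] = 1.90×10¹⁰ m = 0.127 AU.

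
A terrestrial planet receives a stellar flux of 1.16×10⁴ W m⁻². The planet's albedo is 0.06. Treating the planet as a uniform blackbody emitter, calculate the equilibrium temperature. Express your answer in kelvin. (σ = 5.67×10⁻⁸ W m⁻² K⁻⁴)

T_eq ≈ 468 K

Energy balance: absorbed = emitted ⇒ πR²·S(1−A) = 4πR²·σT_eq⁴, so T_eq⁴ = S(1−A)/(4σ).
T_eq = [1.16×10⁴ × 0.94 / (4 × 5.67×10⁻⁸)]^(1/4) = (4.81×10¹⁰)^(1/4) = 468 K.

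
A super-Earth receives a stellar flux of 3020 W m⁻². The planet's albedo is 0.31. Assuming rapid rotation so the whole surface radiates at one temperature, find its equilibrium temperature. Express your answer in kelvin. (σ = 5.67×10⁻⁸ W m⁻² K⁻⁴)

Energy balance: absorbed = emitted ⇒ πR²·S(1−A) = 4πR²·σT_eq⁴, so T_eq⁴ = S(1−A)/(4σ).
T_eq = [3020 × 0.69 / (4 × 5.67×10⁻⁸)]^(1/4) = (9.19×10⁹)^(1/4) = 310 K.

T_eq ≈ 310 K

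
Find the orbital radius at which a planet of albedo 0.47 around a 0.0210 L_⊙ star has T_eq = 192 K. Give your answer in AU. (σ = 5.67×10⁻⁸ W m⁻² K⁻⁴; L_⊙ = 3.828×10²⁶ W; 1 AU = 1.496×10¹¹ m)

d ≈ 0.222 AU

L = 0.0210 × 3.828×10²⁶ = 8.04×10²⁴ W.
From T_eq⁴ = L(1−A)/(16πσd²): d = √[L(1−A)/(16πσT_eq⁴)].
d = √[8.04×10²⁴ × 0.53 / (16π × 5.67×10⁻⁸ × (192)⁴)] = 3.32×10¹⁰ m = 0.222 AU.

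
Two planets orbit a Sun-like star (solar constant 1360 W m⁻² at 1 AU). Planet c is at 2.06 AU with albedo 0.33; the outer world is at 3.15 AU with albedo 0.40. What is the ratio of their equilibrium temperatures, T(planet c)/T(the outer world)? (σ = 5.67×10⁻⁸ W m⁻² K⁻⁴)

T₁/T₂ ≈ 1.271

T_eq = [S₀(1−A)/(4σd²)]^(1/4), so T ∝ (1−A)^(1/4) / √d.
T₁ = [1360×0.67/(4×5.67×10⁻⁸×2.06²)]^(1/4) = 175.41 K.
T₂ = [1360×0.60/(4×5.67×10⁻⁸×3.15²)]^(1/4) = 137.99 K.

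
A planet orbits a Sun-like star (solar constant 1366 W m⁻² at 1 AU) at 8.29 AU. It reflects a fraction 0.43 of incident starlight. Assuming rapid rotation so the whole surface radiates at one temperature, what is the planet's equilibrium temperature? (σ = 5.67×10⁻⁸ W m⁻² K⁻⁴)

T_eq ≈ 84.1 K

Flux at 8.29 AU: S = 1366/8.29² = 19.9 W m⁻².
Energy balance: absorbed = emitted ⇒ πR²·S(1−A) = 4πR²·σT_eq⁴, so T_eq⁴ = S(1−A)/(4σ).
T_eq = [19.9 × 0.57 / (4 × 5.67×10⁻⁸)]^(1/4) = (5.00×10⁷)^(1/4) = 84.1 K.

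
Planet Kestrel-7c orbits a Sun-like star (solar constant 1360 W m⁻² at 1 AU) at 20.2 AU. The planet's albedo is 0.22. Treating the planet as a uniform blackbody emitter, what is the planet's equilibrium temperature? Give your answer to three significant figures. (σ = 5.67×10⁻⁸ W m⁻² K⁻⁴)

Flux at 20.2 AU: S = 1360/20.2² = 3.33 W m⁻².
Energy balance: absorbed = emitted ⇒ πR²·S(1−A) = 4πR²·σT_eq⁴, so T_eq⁴ = S(1−A)/(4σ).
T_eq = [3.33 × 0.78 / (4 × 5.67×10⁻⁸)]^(1/4) = (1.15×10⁷)^(1/4) = 58.2 K.

T_eq ≈ 58.2 K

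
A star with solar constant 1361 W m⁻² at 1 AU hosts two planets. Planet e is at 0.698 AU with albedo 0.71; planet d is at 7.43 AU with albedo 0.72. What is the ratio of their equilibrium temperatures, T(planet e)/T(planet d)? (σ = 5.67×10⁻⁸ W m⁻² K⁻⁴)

T₁/T₂ ≈ 3.291

T_eq = [S₀(1−A)/(4σd²)]^(1/4), so T ∝ (1−A)^(1/4) / √d.
T₁ = [1361×0.29/(4×5.67×10⁻⁸×0.698²)]^(1/4) = 244.47 K.
T₂ = [1361×0.28/(4×5.67×10⁻⁸×7.43²)]^(1/4) = 74.28 K.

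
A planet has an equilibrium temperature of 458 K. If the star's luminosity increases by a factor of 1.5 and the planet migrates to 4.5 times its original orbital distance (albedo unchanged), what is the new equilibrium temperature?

T_eq ≈ 239 K

T_eq ∝ L^(1/4) · d^(−1/2).
T′ = 458 × 1.5^(1/4) / 4.5^(1/2) = 239 K.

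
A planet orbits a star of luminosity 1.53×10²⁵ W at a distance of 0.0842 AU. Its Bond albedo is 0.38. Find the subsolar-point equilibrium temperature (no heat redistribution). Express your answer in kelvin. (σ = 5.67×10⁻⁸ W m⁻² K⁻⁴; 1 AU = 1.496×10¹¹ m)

T_ss ≈ 538 K

d = 0.0842 AU = 1.26×10¹⁰ m.
Flux: S = L/(4πd²) = 1.53×10²⁵/(4π×(1.26×10¹⁰)²) = 7670 W m⁻².
At the subsolar point the surface absorbs S(1−A) and emits σT⁴ per unit area — no factor of 4, since only the local patch is in balance.
T = [7670 × 0.62 / 5.67×10⁻⁸]^(1/4) = (8.39×10¹⁰)^(1/4) = 538 K.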